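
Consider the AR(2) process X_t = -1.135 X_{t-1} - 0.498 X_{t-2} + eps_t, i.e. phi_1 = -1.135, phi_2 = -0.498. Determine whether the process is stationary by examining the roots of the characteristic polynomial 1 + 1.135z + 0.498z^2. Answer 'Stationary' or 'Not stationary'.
\text{Stationary}

The AR(p) characteristic polynomial is P(z) = 1 + 1.135z + 0.498z^2.
Stationarity requires all roots to lie outside the unit circle, i.e. |z| > 1 for every root.
Set 1 + (1.135) z + (0.498) z^2 = 0, i.e. a z^2 + b z + c = 0 with a = 0.498, b = 1.135, c = 1.
Discriminant D = b^2 - 4ac = (1.135)^2 - 4*(0.498)*1 = 1.288225 - (1.992) = -0.703775.
D < 0, so the roots are the complex-conjugate pair z = (-b +/- i sqrt(-D)) / (2a) = -1.1396 +/- 0.8423i.
For a conjugate pair |z|^2 = z * conj(z) = (product of roots) = c/a = 1/(0.498) = 2.008032, so |z| = sqrt(2.008032) = 1.4171 for both roots.
Moduli of all roots: 1.4171, 1.4171.
All moduli strictly greater than 1? Yes.
Verdict: Stationary.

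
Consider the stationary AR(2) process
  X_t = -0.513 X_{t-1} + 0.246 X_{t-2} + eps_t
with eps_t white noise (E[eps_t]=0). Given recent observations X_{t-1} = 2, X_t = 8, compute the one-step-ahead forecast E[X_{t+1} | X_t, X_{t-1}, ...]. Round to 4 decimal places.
E[X_{t+1} \mid \mathcal F_t] = -3.6120

For an AR(p) model X_t = c + sum_i phi_i X_{t-i} + eps_t, the
one-step-ahead conditional mean is
  E[X_{t+1} | X_t, ...] = c + sum_i phi_i X_{t+1-i}.
Substitute known values:
  E[X_{t+1} | ...] = (-0.513) * (8) + (0.246) * (2)
                   = -3.6120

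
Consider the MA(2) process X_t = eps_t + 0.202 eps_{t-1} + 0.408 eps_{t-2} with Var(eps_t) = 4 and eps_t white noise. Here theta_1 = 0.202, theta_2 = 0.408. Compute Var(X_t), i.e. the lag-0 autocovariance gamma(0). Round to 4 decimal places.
\gamma(0) = 4.8291

For an MA(q) process X_t = eps_t + sum_i theta_i eps_{t-i} with
Var(eps_t) = sigma^2, the variance is
  gamma(0) = sigma^2 * (1 + sum_i theta_i^2).
  sum_i theta_i^2 = (0.202)^2 + (0.408)^2 = 0.040804 + 0.166464 = 0.207268.
  gamma(0) = 4 * (1 + 0.207268) = 4 * 1.207268 = 4.829072, which rounds to 4.8291.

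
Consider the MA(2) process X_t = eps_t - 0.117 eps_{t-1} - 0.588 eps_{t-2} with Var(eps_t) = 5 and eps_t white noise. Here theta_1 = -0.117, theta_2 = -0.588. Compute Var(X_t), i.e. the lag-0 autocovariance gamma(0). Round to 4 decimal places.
\gamma(0) = 6.7972

For an MA(q) process X_t = eps_t + sum_i theta_i eps_{t-i} with
Var(eps_t) = sigma^2, the variance is
  gamma(0) = sigma^2 * (1 + sum_i theta_i^2).
  sum_i theta_i^2 = (-0.117)^2 + (-0.588)^2 = 0.013689 + 0.345744 = 0.359433.
  gamma(0) = 5 * (1 + 0.359433) = 5 * 1.359433 = 6.797165, which rounds to 6.7972.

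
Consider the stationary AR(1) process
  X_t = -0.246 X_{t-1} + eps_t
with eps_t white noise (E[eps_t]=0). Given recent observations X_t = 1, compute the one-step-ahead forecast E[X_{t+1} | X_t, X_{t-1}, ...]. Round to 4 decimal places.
E[X_{t+1} \mid \mathcal F_t] = -0.2460

For an AR(p) model X_t = c + sum_i phi_i X_{t-i} + eps_t, the
one-step-ahead conditional mean is
  E[X_{t+1} | X_t, ...] = c + sum_i phi_i X_{t+1-i}.
Substitute known values:
  E[X_{t+1} | ...] = (-0.246) * (1)
                   = -0.2460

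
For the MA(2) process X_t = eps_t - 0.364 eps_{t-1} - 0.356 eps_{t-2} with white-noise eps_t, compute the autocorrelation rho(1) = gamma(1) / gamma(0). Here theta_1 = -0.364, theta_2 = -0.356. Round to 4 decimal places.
\rho(1) = -0.1862

For an MA(q) process with theta_0 = 1, the autocovariance is
  gamma(k) = sigma^2 * sum_{i=0..q-k} theta_i * theta_{i+k},
and rho(k) = gamma(k) / gamma(0). Sigma^2 cancels.
  numerator   = (1)*(-0.364) + (-0.364)*(-0.356) = -0.234416.
  denominator = (1)^2 + (-0.364)^2 + (-0.356)^2 = 1.259232.
  rho(1) = -0.234416 / 1.259232 = -0.1862.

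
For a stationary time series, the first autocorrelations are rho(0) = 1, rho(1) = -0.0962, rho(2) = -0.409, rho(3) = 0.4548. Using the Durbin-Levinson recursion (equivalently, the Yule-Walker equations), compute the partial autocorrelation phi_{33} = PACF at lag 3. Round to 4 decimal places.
\phi_{33} = 0.4400

The PACF at lag k is phi_{kk}, the last component of the solution
to the Yule-Walker system G_k phi = r_k where
  (G_k)_{ij} = rho(|i - j|), (r_k)_i = rho(i), i,j = 1..k.
Equivalently, Durbin-Levinson gives phi_{kk} iteratively:
  phi_{11} = rho(1)
  phi_{kk} = [rho(k) - sum_{j=1..k-1} phi_{k-1,j} rho(k-j)]
            / [1 - sum_{j=1..k-1} phi_{k-1,j} rho(j)],
  phi_{k,j} = phi_{k-1,j} - phi_{kk} phi_{k-1,k-j},  j = 1..k-1.
Step k = 1:
  phi_11 = rho(1) = -0.0962.
Step k = 2:
  phi_22 = [rho(2) - phi_11 rho(1)] / [1 - phi_11 rho(1)] = [-0.409 - (-0.0962)(-0.0962)] / [1 - (-0.0962)(-0.0962)]
         = -0.41825444 / 0.99074556 = -0.422161.
  Update: phi_21 = phi_11 - phi_22 phi_11 = -0.0962 - (-0.422161)(-0.0962) = -0.136812.
Step k = 3:
  phi_33 = [rho(3) - phi_21 rho(2) - phi_22 rho(1)] / [1 - phi_21 rho(1) - phi_22 rho(2)]
    numerator   = 0.4548 - (-0.136812)(-0.409) - (-0.422161)(-0.0962) = 0.35823201
    denominator = 1 - (-0.136812)(-0.0962) - (-0.422161)(-0.409) = 0.81417472
  phi_33 = 0.35823201 / 0.81417472 = 0.44.
Therefore phi_{33} = 0.4400.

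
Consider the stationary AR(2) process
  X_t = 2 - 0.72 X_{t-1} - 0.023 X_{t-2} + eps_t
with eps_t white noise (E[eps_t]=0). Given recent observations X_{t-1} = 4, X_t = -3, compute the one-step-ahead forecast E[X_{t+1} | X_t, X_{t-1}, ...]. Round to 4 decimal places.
E[X_{t+1} \mid \mathcal F_t] = 4.0680

For an AR(p) model X_t = c + sum_i phi_i X_{t-i} + eps_t, the
one-step-ahead conditional mean is
  E[X_{t+1} | X_t, ...] = c + sum_i phi_i X_{t+1-i}.
Substitute known values:
  E[X_{t+1} | ...] = 2 + (-0.72) * (-3) + (-0.023) * (4)
                   = 4.0680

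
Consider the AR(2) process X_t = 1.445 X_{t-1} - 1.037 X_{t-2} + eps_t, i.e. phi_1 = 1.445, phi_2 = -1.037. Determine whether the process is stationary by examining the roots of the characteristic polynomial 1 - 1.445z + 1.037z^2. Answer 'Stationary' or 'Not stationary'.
\text{Not stationary}

The AR(p) characteristic polynomial is P(z) = 1 - 1.445z + 1.037z^2.
Stationarity requires all roots to lie outside the unit circle, i.e. |z| > 1 for every root.
Set 1 + (-1.445) z + (1.037) z^2 = 0, i.e. a z^2 + b z + c = 0 with a = 1.037, b = -1.445, c = 1.
Discriminant D = b^2 - 4ac = (-1.445)^2 - 4*(1.037)*1 = 2.088025 - (4.148) = -2.059975.
D < 0, so the roots are the complex-conjugate pair z = (-b +/- i sqrt(-D)) / (2a) = 0.6967 +/- 0.692i.
For a conjugate pair |z|^2 = z * conj(z) = (product of roots) = c/a = 1/(1.037) = 0.96432, so |z| = sqrt(0.96432) = 0.982 for both roots.
Moduli of all roots: 0.9820, 0.9820.
All moduli strictly greater than 1? No.
Verdict: Not stationary.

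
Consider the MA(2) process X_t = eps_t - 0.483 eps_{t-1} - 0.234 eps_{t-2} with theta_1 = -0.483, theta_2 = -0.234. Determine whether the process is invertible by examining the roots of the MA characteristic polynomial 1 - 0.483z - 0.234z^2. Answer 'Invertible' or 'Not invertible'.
\text{Invertible}

The MA(q) characteristic polynomial is P(z) = 1 - 0.483z - 0.234z^2.
Invertibility requires all roots to lie outside the unit circle, i.e. |z| > 1 for every root.
Set 1 + (-0.483) z + (-0.234) z^2 = 0, i.e. a z^2 + b z + c = 0 with a = -0.234, b = -0.483, c = 1.
Discriminant D = b^2 - 4ac = (-0.483)^2 - 4*(-0.234)*1 = 0.233289 - (-0.936) = 1.169289.
D >= 0, so the roots are real: z = (-b +/- sqrt(D)) / (2a) = (0.483 +/- 1.081337) / (-0.468).
  z_1 = (0.483 + 1.081337) / (-0.468) = -3.3426,   |z_1| = 3.3426.
  z_2 = (0.483 - 1.081337) / (-0.468) = 1.2785,   |z_2| = 1.2785.
Moduli of all roots: 3.3426, 1.2785.
All moduli strictly greater than 1? Yes.
Verdict: Invertible.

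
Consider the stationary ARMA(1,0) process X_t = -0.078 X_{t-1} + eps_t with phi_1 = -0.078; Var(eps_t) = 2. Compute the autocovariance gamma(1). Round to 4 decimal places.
\gamma(1) = -0.1570

Multiply the model equation by X_{t-k} and take expectations. With theta_0 = psi_0 = 1 and psi_j the MA(infinity) weights, this gives
  gamma(k) - sum_i phi_i gamma(k-i) = c_k,
  c_k = sigma^2 * sum_{j=k..q} theta_j psi_{j-k}   (c_k = 0 for k > q),
using gamma(-m) = gamma(m).
Pure AR (q = 0): c_0 = sigma^2 = 2, c_k = 0 for k >= 1.
Equations for k = 0 and k = 1 (AR order 1):
  gamma(0) = phi_1 gamma(1) + c_0
  gamma(1) = phi_1 gamma(0) + c_1
Substituting the second into the first: gamma(0) (1 - phi_1^2) = c_0 + phi_1 c_1, so
  gamma(0) = c_0 / (1 - phi_1^2) = 2 / (1 - (-0.078)^2) = 2 / 0.993916 = 2.012242.
  gamma(1) = phi_1 gamma(0) = (-0.078)(2.012242) = -0.156955.
Therefore gamma(1) = -0.1570 (to 4 decimal places).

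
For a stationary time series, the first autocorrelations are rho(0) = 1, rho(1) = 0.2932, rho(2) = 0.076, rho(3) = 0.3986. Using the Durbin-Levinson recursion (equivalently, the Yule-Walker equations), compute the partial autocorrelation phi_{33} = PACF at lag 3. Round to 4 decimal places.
\phi_{33} = 0.4150

The PACF at lag k is phi_{kk}, the last component of the solution
to the Yule-Walker system G_k phi = r_k where
  (G_k)_{ij} = rho(|i - j|), (r_k)_i = rho(i), i,j = 1..k.
Equivalently, Durbin-Levinson gives phi_{kk} iteratively:
  phi_{11} = rho(1)
  phi_{kk} = [rho(k) - sum_{j=1..k-1} phi_{k-1,j} rho(k-j)]
            / [1 - sum_{j=1..k-1} phi_{k-1,j} rho(j)],
  phi_{k,j} = phi_{k-1,j} - phi_{kk} phi_{k-1,k-j},  j = 1..k-1.
Step k = 1:
  phi_11 = rho(1) = 0.2932.
Step k = 2:
  phi_22 = [rho(2) - phi_11 rho(1)] / [1 - phi_11 rho(1)] = [0.076 - (0.2932)(0.2932)] / [1 - (0.2932)(0.2932)]
         = -0.00996624 / 0.91403376 = -0.010904.
  Update: phi_21 = phi_11 - phi_22 phi_11 = 0.2932 - (-0.010904)(0.2932) = 0.296397.
Step k = 3:
  phi_33 = [rho(3) - phi_21 rho(2) - phi_22 rho(1)] / [1 - phi_21 rho(1) - phi_22 rho(2)]
    numerator   = 0.3986 - (0.296397)(0.076) - (-0.010904)(0.2932) = 0.37927076
    denominator = 1 - (0.296397)(0.2932) - (-0.010904)(0.076) = 0.91392509
  phi_33 = 0.37927076 / 0.91392509 = 0.415.
Therefore phi_{33} = 0.4150.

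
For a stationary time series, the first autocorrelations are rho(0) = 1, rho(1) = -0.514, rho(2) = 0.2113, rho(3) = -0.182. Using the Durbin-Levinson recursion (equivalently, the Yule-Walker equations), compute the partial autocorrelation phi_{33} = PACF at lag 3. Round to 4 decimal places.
\phi_{33} = -0.1401

The PACF at lag k is phi_{kk}, the last component of the solution
to the Yule-Walker system G_k phi = r_k where
  (G_k)_{ij} = rho(|i - j|), (r_k)_i = rho(i), i,j = 1..k.
Equivalently, Durbin-Levinson gives phi_{kk} iteratively:
  phi_{11} = rho(1)
  phi_{kk} = [rho(k) - sum_{j=1..k-1} phi_{k-1,j} rho(k-j)]
            / [1 - sum_{j=1..k-1} phi_{k-1,j} rho(j)],
  phi_{k,j} = phi_{k-1,j} - phi_{kk} phi_{k-1,k-j},  j = 1..k-1.
Step k = 1:
  phi_11 = rho(1) = -0.514.
Step k = 2:
  phi_22 = [rho(2) - phi_11 rho(1)] / [1 - phi_11 rho(1)] = [0.2113 - (-0.514)(-0.514)] / [1 - (-0.514)(-0.514)]
         = -0.052896 / 0.735804 = -0.071889.
  Update: phi_21 = phi_11 - phi_22 phi_11 = -0.514 - (-0.071889)(-0.514) = -0.550951.
Step k = 3:
  phi_33 = [rho(3) - phi_21 rho(2) - phi_22 rho(1)] / [1 - phi_21 rho(1) - phi_22 rho(2)]
    numerator   = -0.182 - (-0.550951)(0.2113) - (-0.071889)(-0.514) = -0.10253489
    denominator = 1 - (-0.550951)(-0.514) - (-0.071889)(0.2113) = 0.73200137
  phi_33 = -0.10253489 / 0.73200137 = -0.1401.
Therefore phi_{33} = -0.1401.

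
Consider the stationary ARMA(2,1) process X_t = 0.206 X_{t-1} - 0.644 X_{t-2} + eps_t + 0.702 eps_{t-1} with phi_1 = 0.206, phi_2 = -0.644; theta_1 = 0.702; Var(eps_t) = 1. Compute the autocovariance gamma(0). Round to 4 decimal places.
\gamma(0) = 2.8967

Multiply the model equation by X_{t-k} and take expectations. With theta_0 = psi_0 = 1 and psi_j the MA(infinity) weights, this gives
  gamma(k) - sum_i phi_i gamma(k-i) = c_k,
  c_k = sigma^2 * sum_{j=k..q} theta_j psi_{j-k}   (c_k = 0 for k > q),
using gamma(-m) = gamma(m).
psi-weights needed (psi_j = theta_j + sum_i phi_i psi_{j-i}):
  psi_1 = theta_1 + phi_1 = 0.702 + (0.206) = 0.908
Right-hand sides:
  c_0 = sigma^2 (1 + theta_1 psi_1) = 1 * (1 + (0.702)(0.908)) = 1 * 1.637416 = 1.637416
  c_1 = sigma^2 theta_1 = 1 * (0.702) = 0.702
  c_2 = 0
Equations for k = 0, 1, 2 (AR order 2, c_2 = 0):
  (E0) gamma(0) = phi_1 gamma(1) + phi_2 gamma(2) + c_0
  (E1) gamma(1) = phi_1 gamma(0) + phi_2 gamma(1) + c_1
  (E2) gamma(2) = phi_1 gamma(1) + phi_2 gamma(0)
From (E1): gamma(1) = A gamma(0) + B with
  A = phi_1 / (1 - phi_2) = 0.206 / 1.644 = 0.125304,   B = c_1 / (1 - phi_2) = 0.702 / 1.644 = 0.427007.
Insert (E2) into (E0): gamma(0) (1 - phi_2^2) = phi_1 (1 + phi_2) gamma(1) + c_0.
  phi_1 (1 + phi_2) = (0.206)(0.356) = 0.073336,   1 - phi_2^2 = 0.585264.
Replace gamma(1) by A gamma(0) + B and collect gamma(0):
  gamma(0) [0.585264 - (0.073336)(0.125304)] = (0.073336)(0.427007) + 1.637416
  gamma(0) * 0.576075 = 1.668731
  gamma(0) = 1.668731 / 0.576075 = 2.896727.
Therefore gamma(0) = 2.8967 (to 4 decimal places).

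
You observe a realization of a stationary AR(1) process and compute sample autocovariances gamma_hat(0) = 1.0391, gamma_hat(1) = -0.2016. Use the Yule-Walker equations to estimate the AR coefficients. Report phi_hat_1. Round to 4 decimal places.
\hat\phi_{1} = -0.1940

The Yule-Walker equations for an AR(p) process read, in matrix form,
  Gamma_p phi = r_p,   with   (Gamma_p)_{ij} = gamma(|i - j|),
                       (r_p)_i = gamma(i),   i,j = 1..p.
Substitute the sample gammas (Toeplitz matrix and right-hand side of size 1):
  Gamma_p = [[1.0391]]
  r_p     = [-0.2016]
With p = 1 this is the single equation gamma(0) phi_1 = gamma(1):
  phi_hat_1 = gamma(1) / gamma(0) = -0.2016 / 1.0391 = -0.1940.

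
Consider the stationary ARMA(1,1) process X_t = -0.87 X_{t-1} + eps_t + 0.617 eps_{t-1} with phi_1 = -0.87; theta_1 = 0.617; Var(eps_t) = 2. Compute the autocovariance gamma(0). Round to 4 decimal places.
\gamma(0) = 2.5266

Multiply the model equation by X_{t-k} and take expectations. With theta_0 = psi_0 = 1 and psi_j the MA(infinity) weights, this gives
  gamma(k) - sum_i phi_i gamma(k-i) = c_k,
  c_k = sigma^2 * sum_{j=k..q} theta_j psi_{j-k}   (c_k = 0 for k > q),
using gamma(-m) = gamma(m).
psi-weights needed (psi_j = theta_j + sum_i phi_i psi_{j-i}):
  psi_1 = theta_1 + phi_1 = 0.617 + (-0.87) = -0.253
Right-hand sides:
  c_0 = sigma^2 (1 + theta_1 psi_1) = 2 * (1 + (0.617)(-0.253)) = 2 * 0.843899 = 1.687798
  c_1 = sigma^2 theta_1 = 2 * (0.617) = 1.234
  c_2 = 0
Equations for k = 0 and k = 1 (AR order 1):
  gamma(0) = phi_1 gamma(1) + c_0
  gamma(1) = phi_1 gamma(0) + c_1
Substituting the second into the first: gamma(0) (1 - phi_1^2) = c_0 + phi_1 c_1, so
  gamma(0) = (c_0 + phi_1 c_1) / (1 - phi_1^2) = (1.687798 + (-0.87)(1.234)) / (1 - (-0.87)^2) = 0.614218 / 0.2431 = 2.526606.
Therefore gamma(0) = 2.5266 (to 4 decimal places).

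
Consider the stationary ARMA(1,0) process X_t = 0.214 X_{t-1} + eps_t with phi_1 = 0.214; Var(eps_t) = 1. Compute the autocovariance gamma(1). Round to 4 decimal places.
\gamma(1) = 0.2243

Multiply the model equation by X_{t-k} and take expectations. With theta_0 = psi_0 = 1 and psi_j the MA(infinity) weights, this gives
  gamma(k) - sum_i phi_i gamma(k-i) = c_k,
  c_k = sigma^2 * sum_{j=k..q} theta_j psi_{j-k}   (c_k = 0 for k > q),
using gamma(-m) = gamma(m).
Pure AR (q = 0): c_0 = sigma^2 = 1, c_k = 0 for k >= 1.
Equations for k = 0 and k = 1 (AR order 1):
  gamma(0) = phi_1 gamma(1) + c_0
  gamma(1) = phi_1 gamma(0) + c_1
Substituting the second into the first: gamma(0) (1 - phi_1^2) = c_0 + phi_1 c_1, so
  gamma(0) = c_0 / (1 - phi_1^2) = 1 / (1 - (0.214)^2) = 1 / 0.954204 = 1.047994.
  gamma(1) = phi_1 gamma(0) = (0.214)(1.047994) = 0.224271.
Therefore gamma(1) = 0.2243 (to 4 decimal places).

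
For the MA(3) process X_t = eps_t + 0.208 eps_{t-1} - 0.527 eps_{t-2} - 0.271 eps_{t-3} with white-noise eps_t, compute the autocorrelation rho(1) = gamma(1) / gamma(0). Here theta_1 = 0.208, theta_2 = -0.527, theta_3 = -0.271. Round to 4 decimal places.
\rho(1) = 0.1730

For an MA(q) process with theta_0 = 1, the autocovariance is
  gamma(k) = sigma^2 * sum_{i=0..q-k} theta_i * theta_{i+k},
and rho(k) = gamma(k) / gamma(0). Sigma^2 cancels.
  numerator   = (1)*(0.208) + (0.208)*(-0.527) + (-0.527)*(-0.271) = 0.241201.
  denominator = (1)^2 + (0.208)^2 + (-0.527)^2 + (-0.271)^2 = 1.394434.
  rho(1) = 0.241201 / 1.394434 = 0.1730.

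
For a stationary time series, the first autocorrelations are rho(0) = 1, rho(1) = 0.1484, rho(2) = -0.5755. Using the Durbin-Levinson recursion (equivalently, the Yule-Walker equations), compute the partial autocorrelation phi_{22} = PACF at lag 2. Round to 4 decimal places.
\phi_{22} = -0.6110

The PACF at lag k is phi_{kk}, the last component of the solution
to the Yule-Walker system G_k phi = r_k where
  (G_k)_{ij} = rho(|i - j|), (r_k)_i = rho(i), i,j = 1..k.
Equivalently, Durbin-Levinson gives phi_{kk} iteratively:
  phi_{11} = rho(1)
  phi_{kk} = [rho(k) - sum_{j=1..k-1} phi_{k-1,j} rho(k-j)]
            / [1 - sum_{j=1..k-1} phi_{k-1,j} rho(j)],
  phi_{k,j} = phi_{k-1,j} - phi_{kk} phi_{k-1,k-j},  j = 1..k-1.
Step k = 1:
  phi_11 = rho(1) = 0.1484.
Step k = 2:
  phi_22 = [rho(2) - phi_11 rho(1)] / [1 - phi_11 rho(1)] = [-0.5755 - (0.1484)(0.1484)] / [1 - (0.1484)(0.1484)]
         = -0.59752256 / 0.97797744 = -0.611.
Therefore phi_{22} = -0.6110.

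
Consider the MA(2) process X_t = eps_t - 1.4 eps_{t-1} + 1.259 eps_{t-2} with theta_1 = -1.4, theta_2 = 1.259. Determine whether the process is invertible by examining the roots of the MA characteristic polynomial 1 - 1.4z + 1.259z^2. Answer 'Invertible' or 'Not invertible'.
\text{Not invertible}

The MA(q) characteristic polynomial is P(z) = 1 - 1.4z + 1.259z^2.
Invertibility requires all roots to lie outside the unit circle, i.e. |z| > 1 for every root.
Set 1 + (-1.4) z + (1.259) z^2 = 0, i.e. a z^2 + b z + c = 0 with a = 1.259, b = -1.4, c = 1.
Discriminant D = b^2 - 4ac = (-1.4)^2 - 4*(1.259)*1 = 1.96 - (5.036) = -3.076.
D < 0, so the roots are the complex-conjugate pair z = (-b +/- i sqrt(-D)) / (2a) = 0.556 +/- 0.6965i.
For a conjugate pair |z|^2 = z * conj(z) = (product of roots) = c/a = 1/(1.259) = 0.794281, so |z| = sqrt(0.794281) = 0.8912 for both roots.
Moduli of all roots: 0.8912, 0.8912.
All moduli strictly greater than 1? No.
Verdict: Not invertible.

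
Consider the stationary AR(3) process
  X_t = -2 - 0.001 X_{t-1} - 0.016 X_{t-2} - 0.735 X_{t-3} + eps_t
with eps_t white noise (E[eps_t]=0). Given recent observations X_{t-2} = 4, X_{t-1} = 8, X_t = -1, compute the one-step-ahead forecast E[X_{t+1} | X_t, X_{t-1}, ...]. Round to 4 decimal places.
E[X_{t+1} \mid \mathcal F_t] = -5.0670

For an AR(p) model X_t = c + sum_i phi_i X_{t-i} + eps_t, the
one-step-ahead conditional mean is
  E[X_{t+1} | X_t, ...] = c + sum_i phi_i X_{t+1-i}.
Substitute known values:
  E[X_{t+1} | ...] = -2 + (-0.001) * (-1) + (-0.016) * (8) + (-0.735) * (4)
                   = -5.0670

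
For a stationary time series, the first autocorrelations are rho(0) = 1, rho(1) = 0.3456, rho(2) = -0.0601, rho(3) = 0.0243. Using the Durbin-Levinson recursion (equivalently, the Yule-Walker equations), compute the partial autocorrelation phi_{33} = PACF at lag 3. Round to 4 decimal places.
\phi_{33} = 0.1419

The PACF at lag k is phi_{kk}, the last component of the solution
to the Yule-Walker system G_k phi = r_k where
  (G_k)_{ij} = rho(|i - j|), (r_k)_i = rho(i), i,j = 1..k.
Equivalently, Durbin-Levinson gives phi_{kk} iteratively:
  phi_{11} = rho(1)
  phi_{kk} = [rho(k) - sum_{j=1..k-1} phi_{k-1,j} rho(k-j)]
            / [1 - sum_{j=1..k-1} phi_{k-1,j} rho(j)],
  phi_{k,j} = phi_{k-1,j} - phi_{kk} phi_{k-1,k-j},  j = 1..k-1.
Step k = 1:
  phi_11 = rho(1) = 0.3456.
Step k = 2:
  phi_22 = [rho(2) - phi_11 rho(1)] / [1 - phi_11 rho(1)] = [-0.0601 - (0.3456)(0.3456)] / [1 - (0.3456)(0.3456)]
         = -0.17953936 / 0.88056064 = -0.203892.
  Update: phi_21 = phi_11 - phi_22 phi_11 = 0.3456 - (-0.203892)(0.3456) = 0.416065.
Step k = 3:
  phi_33 = [rho(3) - phi_21 rho(2) - phi_22 rho(1)] / [1 - phi_21 rho(1) - phi_22 rho(2)]
    numerator   = 0.0243 - (0.416065)(-0.0601) - (-0.203892)(0.3456) = 0.11977062
    denominator = 1 - (0.416065)(0.3456) - (-0.203892)(-0.0601) = 0.84395398
  phi_33 = 0.11977062 / 0.84395398 = 0.1419.
Therefore phi_{33} = 0.1419.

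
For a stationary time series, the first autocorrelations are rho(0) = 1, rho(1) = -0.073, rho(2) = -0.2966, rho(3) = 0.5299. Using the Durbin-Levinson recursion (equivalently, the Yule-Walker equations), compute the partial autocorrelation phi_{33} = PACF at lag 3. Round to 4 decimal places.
\phi_{33} = 0.5310

The PACF at lag k is phi_{kk}, the last component of the solution
to the Yule-Walker system G_k phi = r_k where
  (G_k)_{ij} = rho(|i - j|), (r_k)_i = rho(i), i,j = 1..k.
Equivalently, Durbin-Levinson gives phi_{kk} iteratively:
  phi_{11} = rho(1)
  phi_{kk} = [rho(k) - sum_{j=1..k-1} phi_{k-1,j} rho(k-j)]
            / [1 - sum_{j=1..k-1} phi_{k-1,j} rho(j)],
  phi_{k,j} = phi_{k-1,j} - phi_{kk} phi_{k-1,k-j},  j = 1..k-1.
Step k = 1:
  phi_11 = rho(1) = -0.073.
Step k = 2:
  phi_22 = [rho(2) - phi_11 rho(1)] / [1 - phi_11 rho(1)] = [-0.2966 - (-0.073)(-0.073)] / [1 - (-0.073)(-0.073)]
         = -0.301929 / 0.994671 = -0.303547.
  Update: phi_21 = phi_11 - phi_22 phi_11 = -0.073 - (-0.303547)(-0.073) = -0.095159.
Step k = 3:
  phi_33 = [rho(3) - phi_21 rho(2) - phi_22 rho(1)] / [1 - phi_21 rho(1) - phi_22 rho(2)]
    numerator   = 0.5299 - (-0.095159)(-0.2966) - (-0.303547)(-0.073) = 0.47951697
    denominator = 1 - (-0.095159)(-0.073) - (-0.303547)(-0.2966) = 0.90302148
  phi_33 = 0.47951697 / 0.90302148 = 0.531.
Therefore phi_{33} = 0.5310.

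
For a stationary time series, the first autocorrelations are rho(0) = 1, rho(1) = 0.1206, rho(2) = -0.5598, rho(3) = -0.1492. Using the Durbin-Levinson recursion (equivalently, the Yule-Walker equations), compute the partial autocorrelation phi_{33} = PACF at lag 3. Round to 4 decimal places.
\phi_{33} = 0.0429

The PACF at lag k is phi_{kk}, the last component of the solution
to the Yule-Walker system G_k phi = r_k where
  (G_k)_{ij} = rho(|i - j|), (r_k)_i = rho(i), i,j = 1..k.
Equivalently, Durbin-Levinson gives phi_{kk} iteratively:
  phi_{11} = rho(1)
  phi_{kk} = [rho(k) - sum_{j=1..k-1} phi_{k-1,j} rho(k-j)]
            / [1 - sum_{j=1..k-1} phi_{k-1,j} rho(j)],
  phi_{k,j} = phi_{k-1,j} - phi_{kk} phi_{k-1,k-j},  j = 1..k-1.
Step k = 1:
  phi_11 = rho(1) = 0.1206.
Step k = 2:
  phi_22 = [rho(2) - phi_11 rho(1)] / [1 - phi_11 rho(1)] = [-0.5598 - (0.1206)(0.1206)] / [1 - (0.1206)(0.1206)]
         = -0.57434436 / 0.98545564 = -0.582821.
  Update: phi_21 = phi_11 - phi_22 phi_11 = 0.1206 - (-0.582821)(0.1206) = 0.190888.
Step k = 3:
  phi_33 = [rho(3) - phi_21 rho(2) - phi_22 rho(1)] / [1 - phi_21 rho(1) - phi_22 rho(2)]
    numerator   = -0.1492 - (0.190888)(-0.5598) - (-0.582821)(0.1206) = 0.02794746
    denominator = 1 - (0.190888)(0.1206) - (-0.582821)(-0.5598) = 0.65071562
  phi_33 = 0.02794746 / 0.65071562 = 0.0429.
Therefore phi_{33} = 0.0429.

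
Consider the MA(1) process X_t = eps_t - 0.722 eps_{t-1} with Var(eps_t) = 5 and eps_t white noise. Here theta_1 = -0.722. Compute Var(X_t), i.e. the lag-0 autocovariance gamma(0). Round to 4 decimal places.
\gamma(0) = 7.6064

For an MA(q) process X_t = eps_t + sum_i theta_i eps_{t-i} with
Var(eps_t) = sigma^2, the variance is
  gamma(0) = sigma^2 * (1 + sum_i theta_i^2).
  sum_i theta_i^2 = (-0.722)^2 = 0.521284.
  gamma(0) = 5 * (1 + 0.521284) = 5 * 1.521284 = 7.60642, which rounds to 7.6064.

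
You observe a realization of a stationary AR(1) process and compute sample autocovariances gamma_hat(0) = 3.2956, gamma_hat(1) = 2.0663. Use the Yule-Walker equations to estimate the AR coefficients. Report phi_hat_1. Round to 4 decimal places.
\hat\phi_{1} = 0.6270

The Yule-Walker equations for an AR(p) process read, in matrix form,
  Gamma_p phi = r_p,   with   (Gamma_p)_{ij} = gamma(|i - j|),
                       (r_p)_i = gamma(i),   i,j = 1..p.
Substitute the sample gammas (Toeplitz matrix and right-hand side of size 1):
  Gamma_p = [[3.2956]]
  r_p     = [2.0663]
With p = 1 this is the single equation gamma(0) phi_1 = gamma(1):
  phi_hat_1 = gamma(1) / gamma(0) = 2.0663 / 3.2956 = 0.6270.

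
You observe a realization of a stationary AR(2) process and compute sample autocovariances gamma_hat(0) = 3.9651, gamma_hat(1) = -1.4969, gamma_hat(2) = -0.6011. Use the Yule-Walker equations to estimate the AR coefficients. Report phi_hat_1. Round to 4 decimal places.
\hat\phi_{1} = -0.5070

The Yule-Walker equations for an AR(p) process read, in matrix form,
  Gamma_p phi = r_p,   with   (Gamma_p)_{ij} = gamma(|i - j|),
                       (r_p)_i = gamma(i),   i,j = 1..p.
Substitute the sample gammas (Toeplitz matrix and right-hand side of size 2):
  Gamma_p = [[3.9651, -1.4969], [-1.4969, 3.9651]]
  r_p     = [-1.4969, -0.6011]
Written out:
  3.9651 phi_1 - 1.4969 phi_2 = -1.4969
  -1.4969 phi_1 + 3.9651 phi_2 = -0.6011
Solve by Cramer's rule:
  det = gamma(0)^2 - gamma(1)^2 = (3.9651)^2 - (-1.4969)^2 = 15.72201801 - 2.24070961 = 13.4813084
  phi_hat_1 = [gamma(1) gamma(0) - gamma(1) gamma(2)] / det = [(-1.4969)(3.9651) - (-1.4969)(-0.6011)] / 13.4813084 = -6.83514478 / 13.4813084 = -0.507
  phi_hat_2 = [gamma(0) gamma(2) - gamma(1)^2] / det = [(3.9651)(-0.6011) - (-1.4969)^2] / 13.4813084 = -4.62413122 / 13.4813084 = -0.343
So phi_hat = [-0.5070, -0.3430].
Therefore phi_hat_1 = -0.5070.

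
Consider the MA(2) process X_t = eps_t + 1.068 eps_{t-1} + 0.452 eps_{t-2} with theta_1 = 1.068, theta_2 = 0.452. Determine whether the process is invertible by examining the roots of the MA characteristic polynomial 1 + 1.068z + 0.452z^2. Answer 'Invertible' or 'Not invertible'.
\text{Invertible}

The MA(q) characteristic polynomial is P(z) = 1 + 1.068z + 0.452z^2.
Invertibility requires all roots to lie outside the unit circle, i.e. |z| > 1 for every root.
Set 1 + (1.068) z + (0.452) z^2 = 0, i.e. a z^2 + b z + c = 0 with a = 0.452, b = 1.068, c = 1.
Discriminant D = b^2 - 4ac = (1.068)^2 - 4*(0.452)*1 = 1.140624 - (1.808) = -0.667376.
D < 0, so the roots are the complex-conjugate pair z = (-b +/- i sqrt(-D)) / (2a) = -1.1814 +/- 0.9037i.
For a conjugate pair |z|^2 = z * conj(z) = (product of roots) = c/a = 1/(0.452) = 2.212389, so |z| = sqrt(2.212389) = 1.4874 for both roots.
Moduli of all roots: 1.4874, 1.4874.
All moduli strictly greater than 1? Yes.
Verdict: Invertible.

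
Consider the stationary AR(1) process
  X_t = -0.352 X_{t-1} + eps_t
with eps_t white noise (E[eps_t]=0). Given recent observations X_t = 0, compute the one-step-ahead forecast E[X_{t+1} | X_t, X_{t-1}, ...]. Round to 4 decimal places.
E[X_{t+1} \mid \mathcal F_t] = 0.0000

For an AR(p) model X_t = c + sum_i phi_i X_{t-i} + eps_t, the
one-step-ahead conditional mean is
  E[X_{t+1} | X_t, ...] = c + sum_i phi_i X_{t+1-i}.
Substitute known values:
  E[X_{t+1} | ...] = (-0.352) * (0)
                   = 0.0000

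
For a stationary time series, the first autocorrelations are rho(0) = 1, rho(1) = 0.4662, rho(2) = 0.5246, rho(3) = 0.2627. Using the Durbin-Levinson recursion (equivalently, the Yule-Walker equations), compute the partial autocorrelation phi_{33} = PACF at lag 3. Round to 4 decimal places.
\phi_{33} = -0.1040

The PACF at lag k is phi_{kk}, the last component of the solution
to the Yule-Walker system G_k phi = r_k where
  (G_k)_{ij} = rho(|i - j|), (r_k)_i = rho(i), i,j = 1..k.
Equivalently, Durbin-Levinson gives phi_{kk} iteratively:
  phi_{11} = rho(1)
  phi_{kk} = [rho(k) - sum_{j=1..k-1} phi_{k-1,j} rho(k-j)]
            / [1 - sum_{j=1..k-1} phi_{k-1,j} rho(j)],
  phi_{k,j} = phi_{k-1,j} - phi_{kk} phi_{k-1,k-j},  j = 1..k-1.
Step k = 1:
  phi_11 = rho(1) = 0.4662.
Step k = 2:
  phi_22 = [rho(2) - phi_11 rho(1)] / [1 - phi_11 rho(1)] = [0.5246 - (0.4662)(0.4662)] / [1 - (0.4662)(0.4662)]
         = 0.30725756 / 0.78265756 = 0.392582.
  Update: phi_21 = phi_11 - phi_22 phi_11 = 0.4662 - (0.392582)(0.4662) = 0.283178.
Step k = 3:
  phi_33 = [rho(3) - phi_21 rho(2) - phi_22 rho(1)] / [1 - phi_21 rho(1) - phi_22 rho(2)]
    numerator   = 0.2627 - (0.283178)(0.5246) - (0.392582)(0.4662) = -0.06887713
    denominator = 1 - (0.283178)(0.4662) - (0.392582)(0.5246) = 0.66203366
  phi_33 = -0.06887713 / 0.66203366 = -0.104.
Therefore phi_{33} = -0.1040.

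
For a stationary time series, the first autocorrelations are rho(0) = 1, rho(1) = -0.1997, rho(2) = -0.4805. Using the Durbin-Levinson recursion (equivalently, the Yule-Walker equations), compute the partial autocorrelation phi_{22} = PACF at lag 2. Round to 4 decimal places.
\phi_{22} = -0.5420

The PACF at lag k is phi_{kk}, the last component of the solution
to the Yule-Walker system G_k phi = r_k where
  (G_k)_{ij} = rho(|i - j|), (r_k)_i = rho(i), i,j = 1..k.
Equivalently, Durbin-Levinson gives phi_{kk} iteratively:
  phi_{11} = rho(1)
  phi_{kk} = [rho(k) - sum_{j=1..k-1} phi_{k-1,j} rho(k-j)]
            / [1 - sum_{j=1..k-1} phi_{k-1,j} rho(j)],
  phi_{k,j} = phi_{k-1,j} - phi_{kk} phi_{k-1,k-j},  j = 1..k-1.
Step k = 1:
  phi_11 = rho(1) = -0.1997.
Step k = 2:
  phi_22 = [rho(2) - phi_11 rho(1)] / [1 - phi_11 rho(1)] = [-0.4805 - (-0.1997)(-0.1997)] / [1 - (-0.1997)(-0.1997)]
         = -0.52038009 / 0.96011991 = -0.542.
Therefore phi_{22} = -0.5420.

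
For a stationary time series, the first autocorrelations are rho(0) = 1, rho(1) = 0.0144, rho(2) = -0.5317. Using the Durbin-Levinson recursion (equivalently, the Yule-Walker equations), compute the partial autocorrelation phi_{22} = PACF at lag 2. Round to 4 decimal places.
\phi_{22} = -0.5320

The PACF at lag k is phi_{kk}, the last component of the solution
to the Yule-Walker system G_k phi = r_k where
  (G_k)_{ij} = rho(|i - j|), (r_k)_i = rho(i), i,j = 1..k.
Equivalently, Durbin-Levinson gives phi_{kk} iteratively:
  phi_{11} = rho(1)
  phi_{kk} = [rho(k) - sum_{j=1..k-1} phi_{k-1,j} rho(k-j)]
            / [1 - sum_{j=1..k-1} phi_{k-1,j} rho(j)],
  phi_{k,j} = phi_{k-1,j} - phi_{kk} phi_{k-1,k-j},  j = 1..k-1.
Step k = 1:
  phi_11 = rho(1) = 0.0144.
Step k = 2:
  phi_22 = [rho(2) - phi_11 rho(1)] / [1 - phi_11 rho(1)] = [-0.5317 - (0.0144)(0.0144)] / [1 - (0.0144)(0.0144)]
         = -0.53190736 / 0.99979264 = -0.532.
Therefore phi_{22} = -0.5320.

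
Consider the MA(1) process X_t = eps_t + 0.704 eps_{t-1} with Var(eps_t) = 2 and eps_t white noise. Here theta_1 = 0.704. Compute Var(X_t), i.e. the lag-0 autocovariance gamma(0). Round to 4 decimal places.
\gamma(0) = 2.9912

For an MA(q) process X_t = eps_t + sum_i theta_i eps_{t-i} with
Var(eps_t) = sigma^2, the variance is
  gamma(0) = sigma^2 * (1 + sum_i theta_i^2).
  sum_i theta_i^2 = (0.704)^2 = 0.495616.
  gamma(0) = 2 * (1 + 0.495616) = 2 * 1.495616 = 2.991232, which rounds to 2.9912.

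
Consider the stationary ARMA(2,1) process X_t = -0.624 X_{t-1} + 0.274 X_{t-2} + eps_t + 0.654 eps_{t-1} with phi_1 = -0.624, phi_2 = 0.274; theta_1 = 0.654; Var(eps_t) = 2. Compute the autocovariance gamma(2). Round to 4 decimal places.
\gamma(2) = 0.9112

Multiply the model equation by X_{t-k} and take expectations. With theta_0 = psi_0 = 1 and psi_j the MA(infinity) weights, this gives
  gamma(k) - sum_i phi_i gamma(k-i) = c_k,
  c_k = sigma^2 * sum_{j=k..q} theta_j psi_{j-k}   (c_k = 0 for k > q),
using gamma(-m) = gamma(m).
psi-weights needed (psi_j = theta_j + sum_i phi_i psi_{j-i}):
  psi_1 = theta_1 + phi_1 = 0.654 + (-0.624) = 0.03
Right-hand sides:
  c_0 = sigma^2 (1 + theta_1 psi_1) = 2 * (1 + (0.654)(0.03)) = 2 * 1.01962 = 2.03924
  c_1 = sigma^2 theta_1 = 2 * (0.654) = 1.308
  c_2 = 0
Equations for k = 0, 1, 2 (AR order 2, c_2 = 0):
  (E0) gamma(0) = phi_1 gamma(1) + phi_2 gamma(2) + c_0
  (E1) gamma(1) = phi_1 gamma(0) + phi_2 gamma(1) + c_1
  (E2) gamma(2) = phi_1 gamma(1) + phi_2 gamma(0)
From (E1): gamma(1) = A gamma(0) + B with
  A = phi_1 / (1 - phi_2) = -0.624 / 0.726 = -0.859504,   B = c_1 / (1 - phi_2) = 1.308 / 0.726 = 1.801653.
Insert (E2) into (E0): gamma(0) (1 - phi_2^2) = phi_1 (1 + phi_2) gamma(1) + c_0.
  phi_1 (1 + phi_2) = (-0.624)(1.274) = -0.794976,   1 - phi_2^2 = 0.924924.
Replace gamma(1) by A gamma(0) + B and collect gamma(0):
  gamma(0) [0.924924 - (-0.794976)(-0.859504)] = (-0.794976)(1.801653) + 2.03924
  gamma(0) * 0.241639 = 0.606969
  gamma(0) = 0.606969 / 0.241639 = 2.511886.
  gamma(1) = A gamma(0) + B = (-0.859504)(2.511886) + (1.801653) = -0.357323.
  gamma(2) = phi_1 gamma(1) + phi_2 gamma(0) = (-0.624)(-0.357323) + (0.274)(2.511886) = 0.911227.
Therefore gamma(2) = 0.9112 (to 4 decimal places).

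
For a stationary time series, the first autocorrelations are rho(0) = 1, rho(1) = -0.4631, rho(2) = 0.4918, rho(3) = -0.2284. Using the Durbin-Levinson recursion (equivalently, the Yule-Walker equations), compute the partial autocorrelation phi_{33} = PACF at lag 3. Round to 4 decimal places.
\phi_{33} = 0.1199

The PACF at lag k is phi_{kk}, the last component of the solution
to the Yule-Walker system G_k phi = r_k where
  (G_k)_{ij} = rho(|i - j|), (r_k)_i = rho(i), i,j = 1..k.
Equivalently, Durbin-Levinson gives phi_{kk} iteratively:
  phi_{11} = rho(1)
  phi_{kk} = [rho(k) - sum_{j=1..k-1} phi_{k-1,j} rho(k-j)]
            / [1 - sum_{j=1..k-1} phi_{k-1,j} rho(j)],
  phi_{k,j} = phi_{k-1,j} - phi_{kk} phi_{k-1,k-j},  j = 1..k-1.
Step k = 1:
  phi_11 = rho(1) = -0.4631.
Step k = 2:
  phi_22 = [rho(2) - phi_11 rho(1)] / [1 - phi_11 rho(1)] = [0.4918 - (-0.4631)(-0.4631)] / [1 - (-0.4631)(-0.4631)]
         = 0.27733839 / 0.78553839 = 0.353055.
  Update: phi_21 = phi_11 - phi_22 phi_11 = -0.4631 - (0.353055)(-0.4631) = -0.2996.
Step k = 3:
  phi_33 = [rho(3) - phi_21 rho(2) - phi_22 rho(1)] / [1 - phi_21 rho(1) - phi_22 rho(2)]
    numerator   = -0.2284 - (-0.2996)(0.4918) - (0.353055)(-0.4631) = 0.0824432
    denominator = 1 - (-0.2996)(-0.4631) - (0.353055)(0.4918) = 0.68762264
  phi_33 = 0.0824432 / 0.68762264 = 0.1199.
Therefore phi_{33} = 0.1199.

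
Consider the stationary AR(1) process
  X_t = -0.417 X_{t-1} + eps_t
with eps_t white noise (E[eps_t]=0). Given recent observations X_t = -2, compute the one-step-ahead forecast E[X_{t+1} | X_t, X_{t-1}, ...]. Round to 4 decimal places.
E[X_{t+1} \mid \mathcal F_t] = 0.8340

For an AR(p) model X_t = c + sum_i phi_i X_{t-i} + eps_t, the
one-step-ahead conditional mean is
  E[X_{t+1} | X_t, ...] = c + sum_i phi_i X_{t+1-i}.
Substitute known values:
  E[X_{t+1} | ...] = (-0.417) * (-2)
                   = 0.8340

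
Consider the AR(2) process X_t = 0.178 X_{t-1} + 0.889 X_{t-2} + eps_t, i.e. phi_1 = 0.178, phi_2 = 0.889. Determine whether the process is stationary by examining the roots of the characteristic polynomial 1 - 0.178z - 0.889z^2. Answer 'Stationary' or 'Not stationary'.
\text{Not stationary}

The AR(p) characteristic polynomial is P(z) = 1 - 0.178z - 0.889z^2.
Stationarity requires all roots to lie outside the unit circle, i.e. |z| > 1 for every root.
Set 1 + (-0.178) z + (-0.889) z^2 = 0, i.e. a z^2 + b z + c = 0 with a = -0.889, b = -0.178, c = 1.
Discriminant D = b^2 - 4ac = (-0.178)^2 - 4*(-0.889)*1 = 0.031684 - (-3.556) = 3.587684.
D >= 0, so the roots are real: z = (-b +/- sqrt(D)) / (2a) = (0.178 +/- 1.894118) / (-1.778).
  z_1 = (0.178 + 1.894118) / (-1.778) = -1.1654,   |z_1| = 1.1654.
  z_2 = (0.178 - 1.894118) / (-1.778) = 0.9652,   |z_2| = 0.9652.
Moduli of all roots: 1.1654, 0.9652.
All moduli strictly greater than 1? No.
Verdict: Not stationary.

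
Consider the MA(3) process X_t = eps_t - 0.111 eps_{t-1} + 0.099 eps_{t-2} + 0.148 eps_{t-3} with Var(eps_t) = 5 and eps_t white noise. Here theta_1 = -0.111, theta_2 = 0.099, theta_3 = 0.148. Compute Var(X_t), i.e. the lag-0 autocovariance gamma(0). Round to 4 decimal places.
\gamma(0) = 5.2201

For an MA(q) process X_t = eps_t + sum_i theta_i eps_{t-i} with
Var(eps_t) = sigma^2, the variance is
  gamma(0) = sigma^2 * (1 + sum_i theta_i^2).
  sum_i theta_i^2 = (-0.111)^2 + (0.099)^2 + (0.148)^2 = 0.012321 + 0.009801 + 0.021904 = 0.044026.
  gamma(0) = 5 * (1 + 0.044026) = 5 * 1.044026 = 5.22013, which rounds to 5.2201.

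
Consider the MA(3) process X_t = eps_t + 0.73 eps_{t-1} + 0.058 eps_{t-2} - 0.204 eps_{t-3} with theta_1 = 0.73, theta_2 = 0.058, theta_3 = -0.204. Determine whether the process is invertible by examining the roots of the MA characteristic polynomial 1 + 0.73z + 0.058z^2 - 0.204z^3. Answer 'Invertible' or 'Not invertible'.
\text{Invertible}

The MA(q) characteristic polynomial is P(z) = 1 + 0.73z + 0.058z^2 - 0.204z^3.
Invertibility requires all roots to lie outside the unit circle, i.e. |z| > 1 for every root.
Degree 3: look for a simple real root z0 first, then factor out (1 - z/z0) and solve the remaining quadratic.
Testing z0 = 2.5: P(2.5) = 1 + (0.73)(2.5) + (0.058)(2.5)^2 + (-0.204)(2.5)^3
  = 1 + (1.825) + (0.3625) + (-3.1875) = 0.  So z_0 = 2.5 is a root, |z_0| = 2.5.
Divide out the factor (1 - 0.4 z) = (1 - z/z0) (since 1/z0 = 0.4):
  P(z) = (1 - 0.4 z)(1 + (1.13) z + (0.51) z^2)
  [check: z-coef 1.13 - (0.4) = 0.73; z^2-coef 0.51 - (0.4)(1.13) = 0.058; z^3-coef -(0.4)(0.51) = -0.204.]
Remaining roots from the quadratic factor 1 + (1.13) z + (0.51) z^2:
  Set 1 + (1.13) z + (0.51) z^2 = 0, i.e. a z^2 + b z + c = 0 with a = 0.51, b = 1.13, c = 1.
  Discriminant D = b^2 - 4ac = (1.13)^2 - 4*(0.51)*1 = 1.2769 - (2.04) = -0.7631.
  D < 0, so the roots are the complex-conjugate pair z = (-b +/- i sqrt(-D)) / (2a) = -1.1078 +/- 0.8564i.
  For a conjugate pair |z|^2 = z * conj(z) = (product of roots) = c/a = 1/(0.51) = 1.960784, so |z| = sqrt(1.960784) = 1.4003 for both roots.
Moduli of all roots: 2.5000, 1.4003, 1.4003.
All moduli strictly greater than 1? Yes.
Verdict: Invertible.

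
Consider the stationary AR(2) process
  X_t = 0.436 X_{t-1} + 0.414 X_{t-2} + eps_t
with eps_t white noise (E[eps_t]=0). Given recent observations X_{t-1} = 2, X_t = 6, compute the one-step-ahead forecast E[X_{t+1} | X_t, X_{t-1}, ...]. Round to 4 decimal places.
E[X_{t+1} \mid \mathcal F_t] = 3.4440

For an AR(p) model X_t = c + sum_i phi_i X_{t-i} + eps_t, the
one-step-ahead conditional mean is
  E[X_{t+1} | X_t, ...] = c + sum_i phi_i X_{t+1-i}.
Substitute known values:
  E[X_{t+1} | ...] = (0.436) * (6) + (0.414) * (2)
                   = 3.4440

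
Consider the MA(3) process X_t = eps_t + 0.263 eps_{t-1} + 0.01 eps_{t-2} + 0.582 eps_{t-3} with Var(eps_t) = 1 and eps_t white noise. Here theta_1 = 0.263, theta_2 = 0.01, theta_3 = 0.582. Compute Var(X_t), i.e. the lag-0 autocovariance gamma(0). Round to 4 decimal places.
\gamma(0) = 1.4080

For an MA(q) process X_t = eps_t + sum_i theta_i eps_{t-i} with
Var(eps_t) = sigma^2, the variance is
  gamma(0) = sigma^2 * (1 + sum_i theta_i^2).
  sum_i theta_i^2 = (0.263)^2 + (0.01)^2 + (0.582)^2 = 0.069169 + 0.0001 + 0.338724 = 0.407993.
  gamma(0) = 1 * (1 + 0.407993) = 1 * 1.407993 = 1.407993, which rounds to 1.4080.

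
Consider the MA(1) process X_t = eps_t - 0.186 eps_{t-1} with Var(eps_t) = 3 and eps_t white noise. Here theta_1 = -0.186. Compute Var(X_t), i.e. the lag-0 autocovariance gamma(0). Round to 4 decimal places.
\gamma(0) = 3.1038

For an MA(q) process X_t = eps_t + sum_i theta_i eps_{t-i} with
Var(eps_t) = sigma^2, the variance is
  gamma(0) = sigma^2 * (1 + sum_i theta_i^2).
  sum_i theta_i^2 = (-0.186)^2 = 0.034596.
  gamma(0) = 3 * (1 + 0.034596) = 3 * 1.034596 = 3.103788, which rounds to 3.1038.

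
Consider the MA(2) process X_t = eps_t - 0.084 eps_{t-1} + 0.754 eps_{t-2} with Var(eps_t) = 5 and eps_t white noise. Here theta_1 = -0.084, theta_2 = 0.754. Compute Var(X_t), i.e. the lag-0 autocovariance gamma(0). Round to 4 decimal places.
\gamma(0) = 7.8779

For an MA(q) process X_t = eps_t + sum_i theta_i eps_{t-i} with
Var(eps_t) = sigma^2, the variance is
  gamma(0) = sigma^2 * (1 + sum_i theta_i^2).
  sum_i theta_i^2 = (-0.084)^2 + (0.754)^2 = 0.007056 + 0.568516 = 0.575572.
  gamma(0) = 5 * (1 + 0.575572) = 5 * 1.575572 = 7.87786, which rounds to 7.8779.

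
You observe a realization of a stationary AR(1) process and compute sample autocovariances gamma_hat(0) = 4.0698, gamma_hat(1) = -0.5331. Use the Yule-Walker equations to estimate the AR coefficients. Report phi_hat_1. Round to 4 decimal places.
\hat\phi_{1} = -0.1310

The Yule-Walker equations for an AR(p) process read, in matrix form,
  Gamma_p phi = r_p,   with   (Gamma_p)_{ij} = gamma(|i - j|),
                       (r_p)_i = gamma(i),   i,j = 1..p.
Substitute the sample gammas (Toeplitz matrix and right-hand side of size 1):
  Gamma_p = [[4.0698]]
  r_p     = [-0.5331]
With p = 1 this is the single equation gamma(0) phi_1 = gamma(1):
  phi_hat_1 = gamma(1) / gamma(0) = -0.5331 / 4.0698 = -0.1310.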